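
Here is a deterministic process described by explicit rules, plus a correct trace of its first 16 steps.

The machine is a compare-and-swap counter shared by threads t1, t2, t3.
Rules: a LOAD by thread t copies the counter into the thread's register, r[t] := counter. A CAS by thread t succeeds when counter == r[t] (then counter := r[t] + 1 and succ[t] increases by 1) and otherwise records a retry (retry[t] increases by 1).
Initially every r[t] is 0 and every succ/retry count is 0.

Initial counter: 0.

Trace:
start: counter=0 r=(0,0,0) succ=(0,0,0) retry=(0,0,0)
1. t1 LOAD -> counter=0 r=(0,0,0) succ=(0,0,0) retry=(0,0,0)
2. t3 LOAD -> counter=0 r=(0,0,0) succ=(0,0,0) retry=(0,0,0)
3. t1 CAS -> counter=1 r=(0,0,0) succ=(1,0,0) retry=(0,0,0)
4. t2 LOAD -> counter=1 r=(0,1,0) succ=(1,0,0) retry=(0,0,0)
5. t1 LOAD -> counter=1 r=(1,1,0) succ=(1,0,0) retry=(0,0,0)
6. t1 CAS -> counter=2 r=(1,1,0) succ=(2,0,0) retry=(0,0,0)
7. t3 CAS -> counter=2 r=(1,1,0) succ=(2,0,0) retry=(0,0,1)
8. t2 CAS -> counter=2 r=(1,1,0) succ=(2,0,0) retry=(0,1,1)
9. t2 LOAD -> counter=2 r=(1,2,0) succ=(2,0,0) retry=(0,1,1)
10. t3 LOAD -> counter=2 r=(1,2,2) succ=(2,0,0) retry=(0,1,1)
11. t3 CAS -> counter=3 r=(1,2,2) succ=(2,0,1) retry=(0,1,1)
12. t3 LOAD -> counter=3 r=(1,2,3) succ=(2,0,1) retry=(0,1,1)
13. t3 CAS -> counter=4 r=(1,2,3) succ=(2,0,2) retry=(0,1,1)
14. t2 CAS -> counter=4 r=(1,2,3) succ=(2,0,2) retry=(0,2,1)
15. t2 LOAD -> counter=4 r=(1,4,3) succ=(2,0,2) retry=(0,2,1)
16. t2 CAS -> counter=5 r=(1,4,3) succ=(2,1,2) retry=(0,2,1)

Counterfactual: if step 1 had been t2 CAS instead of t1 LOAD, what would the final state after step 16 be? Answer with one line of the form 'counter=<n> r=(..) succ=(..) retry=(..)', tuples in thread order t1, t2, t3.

(re-executing from step 1 with the substitution; state before step 1: counter=0 r=(0,0,0) succ=(0,0,0) retry=(0,0,0))
1. t2 CAS -> counter=1 r=(0,0,0) succ=(0,1,0) retry=(0,0,0)
2. t3 LOAD -> counter=1 r=(0,0,1) succ=(0,1,0) retry=(0,0,0)
3. t1 CAS -> counter=1 r=(0,0,1) succ=(0,1,0) retry=(1,0,0)
4. t2 LOAD -> counter=1 r=(0,1,1) succ=(0,1,0) retry=(1,0,0)
5. t1 LOAD -> counter=1 r=(1,1,1) succ=(0,1,0) retry=(1,0,0)
6. t1 CAS -> counter=2 r=(1,1,1) succ=(1,1,0) retry=(1,0,0)
7. t3 CAS -> counter=2 r=(1,1,1) succ=(1,1,0) retry=(1,0,1)
8. t2 CAS -> counter=2 r=(1,1,1) succ=(1,1,0) retry=(1,1,1)
9. t2 LOAD -> counter=2 r=(1,2,1) succ=(1,1,0) retry=(1,1,1)
10. t3 LOAD -> counter=2 r=(1,2,2) succ=(1,1,0) retry=(1,1,1)
11. t3 CAS -> counter=3 r=(1,2,2) succ=(1,1,1) retry=(1,1,1)
12. t3 LOAD -> counter=3 r=(1,2,3) succ=(1,1,1) retry=(1,1,1)
13. t3 CAS -> counter=4 r=(1,2,3) succ=(1,1,2) retry=(1,1,1)
14. t2 CAS -> counter=4 r=(1,2,3) succ=(1,1,2) retry=(1,2,1)
15. t2 LOAD -> counter=4 r=(1,4,3) succ=(1,1,2) retry=(1,2,1)
16. t2 CAS -> counter=5 r=(1,4,3) succ=(1,2,2) retry=(1,2,1)

counter=5 r=(1,4,3) succ=(1,2,2) retry=(1,2,1)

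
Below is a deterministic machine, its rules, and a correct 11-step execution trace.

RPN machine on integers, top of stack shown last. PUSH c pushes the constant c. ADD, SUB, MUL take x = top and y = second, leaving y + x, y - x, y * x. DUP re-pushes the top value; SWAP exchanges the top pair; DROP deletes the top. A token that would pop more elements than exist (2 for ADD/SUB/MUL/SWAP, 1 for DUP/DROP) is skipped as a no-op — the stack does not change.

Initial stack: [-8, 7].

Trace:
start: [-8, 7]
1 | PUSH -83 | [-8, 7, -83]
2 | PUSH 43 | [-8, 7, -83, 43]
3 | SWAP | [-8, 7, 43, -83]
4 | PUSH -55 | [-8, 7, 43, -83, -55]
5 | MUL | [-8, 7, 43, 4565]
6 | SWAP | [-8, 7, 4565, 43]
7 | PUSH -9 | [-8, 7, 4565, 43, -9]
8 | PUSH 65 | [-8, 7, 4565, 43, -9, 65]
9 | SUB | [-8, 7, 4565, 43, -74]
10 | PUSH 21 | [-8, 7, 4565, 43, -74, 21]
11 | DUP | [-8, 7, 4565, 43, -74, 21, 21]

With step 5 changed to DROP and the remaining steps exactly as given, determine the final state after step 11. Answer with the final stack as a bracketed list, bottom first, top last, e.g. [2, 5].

(re-executing from step 5 with the substitution; state before step 5: [-8, 7, 43, -83, -55])
5 | DROP | [-8, 7, 43, -83]
6 | SWAP | [-8, 7, -83, 43]
7 | PUSH -9 | [-8, 7, -83, 43, -9]
8 | PUSH 65 | [-8, 7, -83, 43, -9, 65]
9 | SUB | [-8, 7, -83, 43, -74]
10 | PUSH 21 | [-8, 7, -83, 43, -74, 21]
11 | DUP | [-8, 7, -83, 43, -74, 21, 21]

[-8, 7, -83, 43, -74, 21, 21]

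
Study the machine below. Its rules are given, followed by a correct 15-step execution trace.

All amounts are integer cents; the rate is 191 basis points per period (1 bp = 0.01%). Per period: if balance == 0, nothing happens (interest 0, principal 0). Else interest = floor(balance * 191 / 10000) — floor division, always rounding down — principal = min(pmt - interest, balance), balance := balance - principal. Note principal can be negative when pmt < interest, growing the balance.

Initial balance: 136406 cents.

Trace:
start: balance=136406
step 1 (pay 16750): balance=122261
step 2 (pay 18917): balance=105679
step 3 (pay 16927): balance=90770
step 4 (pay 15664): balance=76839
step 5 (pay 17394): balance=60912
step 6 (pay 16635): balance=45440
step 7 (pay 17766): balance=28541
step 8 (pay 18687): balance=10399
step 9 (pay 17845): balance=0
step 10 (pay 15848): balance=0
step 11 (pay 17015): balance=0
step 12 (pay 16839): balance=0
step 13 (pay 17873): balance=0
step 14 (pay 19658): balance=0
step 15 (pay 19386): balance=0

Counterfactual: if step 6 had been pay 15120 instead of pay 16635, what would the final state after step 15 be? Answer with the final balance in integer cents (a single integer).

(re-executing from step 6 with the substitution; state before step 6: balance=60912)
step 6 (pay 15120): balance=46955
step 7 (pay 17766): balance=30085
step 8 (pay 18687): balance=11972
step 9 (pay 17845): balance=0
step 10 (pay 15848): balance=0
step 11 (pay 17015): balance=0
step 12 (pay 16839): balance=0
step 13 (pay 17873): balance=0
step 14 (pay 19658): balance=0
step 15 (pay 19386): balance=0

0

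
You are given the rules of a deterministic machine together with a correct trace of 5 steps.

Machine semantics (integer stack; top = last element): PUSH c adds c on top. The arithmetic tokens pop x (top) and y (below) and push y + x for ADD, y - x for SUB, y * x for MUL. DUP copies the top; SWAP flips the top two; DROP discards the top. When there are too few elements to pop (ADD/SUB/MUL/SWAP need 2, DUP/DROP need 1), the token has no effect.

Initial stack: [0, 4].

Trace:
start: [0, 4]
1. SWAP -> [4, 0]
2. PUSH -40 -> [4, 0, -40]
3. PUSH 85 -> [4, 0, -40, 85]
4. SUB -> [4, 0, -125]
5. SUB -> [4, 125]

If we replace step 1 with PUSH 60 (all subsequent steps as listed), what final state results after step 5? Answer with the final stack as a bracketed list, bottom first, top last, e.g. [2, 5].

(re-executing from step 1 with the substitution; state before step 1: [0, 4])
1. PUSH 60 -> [0, 4, 60]
2. PUSH -40 -> [0, 4, 60, -40]
3. PUSH 85 -> [0, 4, 60, -40, 85]
4. SUB -> [0, 4, 60, -125]
5. SUB -> [0, 4, 185]

[0, 4, 185]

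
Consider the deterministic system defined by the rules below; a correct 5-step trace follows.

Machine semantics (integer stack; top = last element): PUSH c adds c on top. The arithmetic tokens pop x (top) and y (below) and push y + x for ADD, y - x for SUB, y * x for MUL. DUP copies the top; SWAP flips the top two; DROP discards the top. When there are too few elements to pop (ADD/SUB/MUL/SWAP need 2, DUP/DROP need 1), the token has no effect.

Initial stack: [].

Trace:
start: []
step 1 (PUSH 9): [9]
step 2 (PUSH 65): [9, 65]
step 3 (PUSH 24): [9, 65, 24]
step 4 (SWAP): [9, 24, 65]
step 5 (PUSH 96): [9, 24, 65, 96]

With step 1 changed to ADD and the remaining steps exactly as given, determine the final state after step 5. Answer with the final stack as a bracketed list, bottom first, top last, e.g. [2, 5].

(re-executing from step 1 with the substitution; state before step 1: [])
step 1 (ADD): []
step 2 (PUSH 65): [65]
step 3 (PUSH 24): [65, 24]
step 4 (SWAP): [24, 65]
step 5 (PUSH 96): [24, 65, 96]

[24, 65, 96]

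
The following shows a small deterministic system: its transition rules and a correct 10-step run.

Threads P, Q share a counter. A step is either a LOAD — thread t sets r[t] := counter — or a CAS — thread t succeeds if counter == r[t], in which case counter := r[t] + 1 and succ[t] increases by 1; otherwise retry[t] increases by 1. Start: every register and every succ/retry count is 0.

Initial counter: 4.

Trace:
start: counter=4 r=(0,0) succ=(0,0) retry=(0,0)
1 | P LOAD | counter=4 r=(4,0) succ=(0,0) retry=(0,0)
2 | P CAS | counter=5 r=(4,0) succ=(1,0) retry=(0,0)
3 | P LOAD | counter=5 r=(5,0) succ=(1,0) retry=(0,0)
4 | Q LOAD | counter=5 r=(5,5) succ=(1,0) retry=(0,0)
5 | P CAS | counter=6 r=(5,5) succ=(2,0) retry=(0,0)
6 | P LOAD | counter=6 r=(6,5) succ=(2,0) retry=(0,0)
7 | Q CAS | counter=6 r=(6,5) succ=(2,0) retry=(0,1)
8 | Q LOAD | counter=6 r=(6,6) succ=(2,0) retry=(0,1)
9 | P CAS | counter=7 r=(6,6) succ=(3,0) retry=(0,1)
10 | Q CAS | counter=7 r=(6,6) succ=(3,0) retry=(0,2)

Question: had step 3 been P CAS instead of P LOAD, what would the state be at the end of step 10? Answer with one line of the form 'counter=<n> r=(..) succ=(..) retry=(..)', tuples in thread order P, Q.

(re-executing from step 3 with the substitution; state before step 3: counter=5 r=(4,0) succ=(1,0) retry=(0,0))
3 | P CAS | counter=5 r=(4,0) succ=(1,0) retry=(1,0)
4 | Q LOAD | counter=5 r=(4,5) succ=(1,0) retry=(1,0)
5 | P CAS | counter=5 r=(4,5) succ=(1,0) retry=(2,0)
6 | P LOAD | counter=5 r=(5,5) succ=(1,0) retry=(2,0)
7 | Q CAS | counter=6 r=(5,5) succ=(1,1) retry=(2,0)
8 | Q LOAD | counter=6 r=(5,6) succ=(1,1) retry=(2,0)
9 | P CAS | counter=6 r=(5,6) succ=(1,1) retry=(3,0)
10 | Q CAS | counter=7 r=(5,6) succ=(1,2) retry=(3,0)

counter=7 r=(5,6) succ=(1,2) retry=(3,0)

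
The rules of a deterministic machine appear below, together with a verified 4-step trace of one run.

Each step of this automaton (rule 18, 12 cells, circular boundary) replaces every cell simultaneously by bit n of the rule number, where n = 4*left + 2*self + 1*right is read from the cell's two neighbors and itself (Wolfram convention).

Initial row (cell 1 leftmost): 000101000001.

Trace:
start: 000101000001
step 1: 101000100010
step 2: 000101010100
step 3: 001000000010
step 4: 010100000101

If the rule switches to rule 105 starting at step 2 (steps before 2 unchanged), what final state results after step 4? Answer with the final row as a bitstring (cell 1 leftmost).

(re-executing steps 2..4 under rule 105; state before step 2: 101000100010)
step 2: 010010001001
step 3: 100000100000
step 4: 001110001110

001110001110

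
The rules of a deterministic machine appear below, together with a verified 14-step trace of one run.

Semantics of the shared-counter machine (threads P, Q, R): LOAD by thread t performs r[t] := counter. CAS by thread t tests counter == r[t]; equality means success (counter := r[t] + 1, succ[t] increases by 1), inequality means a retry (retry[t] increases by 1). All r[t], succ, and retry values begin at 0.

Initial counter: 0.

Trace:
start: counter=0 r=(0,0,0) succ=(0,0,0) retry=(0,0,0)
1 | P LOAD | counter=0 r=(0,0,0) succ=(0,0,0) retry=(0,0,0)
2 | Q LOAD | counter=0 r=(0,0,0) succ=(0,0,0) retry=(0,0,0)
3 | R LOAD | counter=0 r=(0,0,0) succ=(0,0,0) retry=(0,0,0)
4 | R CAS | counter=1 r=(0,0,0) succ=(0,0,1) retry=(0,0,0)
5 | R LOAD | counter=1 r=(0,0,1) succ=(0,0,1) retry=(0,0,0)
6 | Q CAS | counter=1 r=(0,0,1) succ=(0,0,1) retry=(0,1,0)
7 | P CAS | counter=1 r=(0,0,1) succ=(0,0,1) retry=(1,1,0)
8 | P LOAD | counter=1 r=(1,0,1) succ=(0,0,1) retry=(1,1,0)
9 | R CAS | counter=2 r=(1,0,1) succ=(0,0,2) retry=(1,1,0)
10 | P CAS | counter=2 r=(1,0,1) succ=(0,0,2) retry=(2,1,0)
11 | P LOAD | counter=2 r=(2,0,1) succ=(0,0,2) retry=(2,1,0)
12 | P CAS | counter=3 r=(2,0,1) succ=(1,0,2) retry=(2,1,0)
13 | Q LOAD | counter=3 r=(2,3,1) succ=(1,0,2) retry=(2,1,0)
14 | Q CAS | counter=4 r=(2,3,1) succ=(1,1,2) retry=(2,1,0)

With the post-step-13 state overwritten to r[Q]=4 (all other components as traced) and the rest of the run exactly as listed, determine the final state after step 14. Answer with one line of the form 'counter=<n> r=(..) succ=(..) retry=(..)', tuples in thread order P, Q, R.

counter=3 r=(2,4,1) succ=(1,0,2) retry=(2,2,0)

state after step 13 := counter=3 r=(2,4,1) succ=(1,0,2) retry=(2,1,0)
14 | Q CAS | counter=3 r=(2,4,1) succ=(1,0,2) retry=(2,2,0)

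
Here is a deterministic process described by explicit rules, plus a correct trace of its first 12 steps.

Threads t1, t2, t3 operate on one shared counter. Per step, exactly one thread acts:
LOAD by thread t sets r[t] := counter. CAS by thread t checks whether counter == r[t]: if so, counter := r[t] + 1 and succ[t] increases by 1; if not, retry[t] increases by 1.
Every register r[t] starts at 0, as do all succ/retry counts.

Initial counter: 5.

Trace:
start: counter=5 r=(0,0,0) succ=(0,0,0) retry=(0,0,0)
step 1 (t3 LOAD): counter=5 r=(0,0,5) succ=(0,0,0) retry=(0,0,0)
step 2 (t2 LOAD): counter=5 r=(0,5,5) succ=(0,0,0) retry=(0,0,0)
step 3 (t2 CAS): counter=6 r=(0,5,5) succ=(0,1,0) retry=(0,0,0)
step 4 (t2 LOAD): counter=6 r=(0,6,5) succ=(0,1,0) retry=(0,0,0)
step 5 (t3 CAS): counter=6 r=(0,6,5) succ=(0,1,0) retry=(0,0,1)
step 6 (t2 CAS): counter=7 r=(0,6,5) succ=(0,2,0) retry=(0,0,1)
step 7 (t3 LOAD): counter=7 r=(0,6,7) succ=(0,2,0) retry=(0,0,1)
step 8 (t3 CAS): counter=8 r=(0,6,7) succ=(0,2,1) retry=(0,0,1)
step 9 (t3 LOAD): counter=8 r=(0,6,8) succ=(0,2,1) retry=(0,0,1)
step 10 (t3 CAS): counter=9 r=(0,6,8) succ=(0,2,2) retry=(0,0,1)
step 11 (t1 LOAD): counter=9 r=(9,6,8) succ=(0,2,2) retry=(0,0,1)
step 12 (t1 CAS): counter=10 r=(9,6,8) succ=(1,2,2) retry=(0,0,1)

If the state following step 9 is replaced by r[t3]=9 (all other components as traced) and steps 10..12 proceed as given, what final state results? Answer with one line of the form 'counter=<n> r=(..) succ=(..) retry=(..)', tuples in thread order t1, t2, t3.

counter=9 r=(8,6,9) succ=(1,2,1) retry=(0,0,2)

state after step 9 := counter=8 r=(0,6,9) succ=(0,2,1) retry=(0,0,1)
step 10 (t3 CAS): counter=8 r=(0,6,9) succ=(0,2,1) retry=(0,0,2)
step 11 (t1 LOAD): counter=8 r=(8,6,9) succ=(0,2,1) retry=(0,0,2)
step 12 (t1 CAS): counter=9 r=(8,6,9) succ=(1,2,1) retry=(0,0,2)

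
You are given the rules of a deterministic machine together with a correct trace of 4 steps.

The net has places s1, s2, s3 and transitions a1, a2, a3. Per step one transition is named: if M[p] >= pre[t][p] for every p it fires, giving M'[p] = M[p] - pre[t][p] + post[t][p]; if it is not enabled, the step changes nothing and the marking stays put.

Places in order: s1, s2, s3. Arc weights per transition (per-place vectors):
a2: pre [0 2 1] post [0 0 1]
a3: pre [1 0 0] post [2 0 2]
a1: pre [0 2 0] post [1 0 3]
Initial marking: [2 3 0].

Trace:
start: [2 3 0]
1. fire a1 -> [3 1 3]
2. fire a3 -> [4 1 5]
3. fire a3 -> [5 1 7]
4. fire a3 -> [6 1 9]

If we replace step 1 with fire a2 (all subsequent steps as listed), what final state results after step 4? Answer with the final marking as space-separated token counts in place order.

5 3 6

(re-executing from step 1 with the substitution; state before step 1: [2 3 0])
1. fire a2 -> [2 3 0]
2. fire a3 -> [3 3 2]
3. fire a3 -> [4 3 4]
4. fire a3 -> [5 3 6]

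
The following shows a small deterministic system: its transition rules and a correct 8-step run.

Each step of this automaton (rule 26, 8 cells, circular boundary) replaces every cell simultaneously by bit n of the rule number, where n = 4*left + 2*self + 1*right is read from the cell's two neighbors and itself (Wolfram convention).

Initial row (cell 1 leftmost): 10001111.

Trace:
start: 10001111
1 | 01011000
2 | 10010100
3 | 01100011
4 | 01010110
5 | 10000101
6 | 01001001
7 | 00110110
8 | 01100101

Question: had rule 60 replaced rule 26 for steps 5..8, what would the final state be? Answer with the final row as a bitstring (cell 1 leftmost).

(re-executing steps 5..8 under rule 60; state before step 5: 01010110)
5 | 01111101
6 | 11000011
7 | 00100010
8 | 00110011

00110011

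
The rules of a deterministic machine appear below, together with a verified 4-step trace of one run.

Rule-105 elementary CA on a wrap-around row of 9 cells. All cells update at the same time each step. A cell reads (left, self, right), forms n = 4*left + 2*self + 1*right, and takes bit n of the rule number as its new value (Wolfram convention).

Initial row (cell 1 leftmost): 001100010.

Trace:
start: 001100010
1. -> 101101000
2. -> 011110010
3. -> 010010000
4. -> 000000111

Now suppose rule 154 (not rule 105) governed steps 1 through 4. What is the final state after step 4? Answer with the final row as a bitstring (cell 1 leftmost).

000100001

(re-executing steps 1..4 under rule 154; state before step 1: 001100010)
1. -> 011010101
2. -> 010000000
3. -> 101000000
4. -> 000100001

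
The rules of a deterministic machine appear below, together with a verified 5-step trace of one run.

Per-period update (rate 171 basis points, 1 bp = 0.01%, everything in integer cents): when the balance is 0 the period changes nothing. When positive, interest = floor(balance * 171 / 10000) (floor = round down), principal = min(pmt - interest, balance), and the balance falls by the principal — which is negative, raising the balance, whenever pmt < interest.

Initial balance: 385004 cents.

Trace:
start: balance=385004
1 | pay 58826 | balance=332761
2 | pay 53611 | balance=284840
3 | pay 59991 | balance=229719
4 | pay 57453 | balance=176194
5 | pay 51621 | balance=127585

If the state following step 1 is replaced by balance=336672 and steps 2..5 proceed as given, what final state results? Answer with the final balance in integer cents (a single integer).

131771

state after step 1 := balance=336672
2 | pay 53611 | balance=288818
3 | pay 59991 | balance=233765
4 | pay 57453 | balance=180309
5 | pay 51621 | balance=131771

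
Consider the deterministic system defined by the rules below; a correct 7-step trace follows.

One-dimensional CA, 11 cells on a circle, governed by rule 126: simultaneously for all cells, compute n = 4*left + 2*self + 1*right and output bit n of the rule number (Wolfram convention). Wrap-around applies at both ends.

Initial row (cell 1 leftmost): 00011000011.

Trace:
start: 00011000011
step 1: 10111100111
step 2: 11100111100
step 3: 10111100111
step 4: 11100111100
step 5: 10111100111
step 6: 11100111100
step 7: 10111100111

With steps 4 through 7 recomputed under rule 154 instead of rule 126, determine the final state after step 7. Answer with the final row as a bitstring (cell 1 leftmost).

11001111011

(re-executing steps 4..7 under rule 154; state before step 4: 10111100111)
step 4: 00111011111
step 5: 11110011110
step 6: 11101111100
step 7: 11001111011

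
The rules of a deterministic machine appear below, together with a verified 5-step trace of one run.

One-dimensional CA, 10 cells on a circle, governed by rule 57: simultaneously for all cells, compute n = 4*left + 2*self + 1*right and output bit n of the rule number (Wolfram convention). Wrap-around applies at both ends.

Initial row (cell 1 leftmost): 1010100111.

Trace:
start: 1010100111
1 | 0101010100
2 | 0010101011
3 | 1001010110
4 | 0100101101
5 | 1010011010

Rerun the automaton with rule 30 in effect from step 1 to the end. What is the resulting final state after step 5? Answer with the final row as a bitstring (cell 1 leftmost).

(re-executing steps 1..5 under rule 30; state before step 1: 1010100111)
1 | 0010111100
2 | 0110100010
3 | 1100110111
4 | 0011100100
5 | 0110011110

0110011110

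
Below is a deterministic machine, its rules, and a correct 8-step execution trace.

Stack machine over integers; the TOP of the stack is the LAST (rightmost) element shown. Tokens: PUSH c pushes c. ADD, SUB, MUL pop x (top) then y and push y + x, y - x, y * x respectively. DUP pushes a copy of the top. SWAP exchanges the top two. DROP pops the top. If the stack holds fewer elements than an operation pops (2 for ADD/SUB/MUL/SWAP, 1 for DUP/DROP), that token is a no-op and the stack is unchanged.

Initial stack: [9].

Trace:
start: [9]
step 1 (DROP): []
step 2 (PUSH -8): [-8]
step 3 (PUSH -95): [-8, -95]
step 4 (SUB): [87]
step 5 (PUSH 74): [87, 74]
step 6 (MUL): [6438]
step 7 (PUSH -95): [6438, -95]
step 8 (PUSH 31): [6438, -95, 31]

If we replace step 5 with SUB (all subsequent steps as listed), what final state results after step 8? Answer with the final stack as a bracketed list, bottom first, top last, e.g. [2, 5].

[87, -95, 31]

(re-executing from step 5 with the substitution; state before step 5: [87])
step 5 (SUB): [87]
step 6 (MUL): [87]
step 7 (PUSH -95): [87, -95]
step 8 (PUSH 31): [87, -95, 31]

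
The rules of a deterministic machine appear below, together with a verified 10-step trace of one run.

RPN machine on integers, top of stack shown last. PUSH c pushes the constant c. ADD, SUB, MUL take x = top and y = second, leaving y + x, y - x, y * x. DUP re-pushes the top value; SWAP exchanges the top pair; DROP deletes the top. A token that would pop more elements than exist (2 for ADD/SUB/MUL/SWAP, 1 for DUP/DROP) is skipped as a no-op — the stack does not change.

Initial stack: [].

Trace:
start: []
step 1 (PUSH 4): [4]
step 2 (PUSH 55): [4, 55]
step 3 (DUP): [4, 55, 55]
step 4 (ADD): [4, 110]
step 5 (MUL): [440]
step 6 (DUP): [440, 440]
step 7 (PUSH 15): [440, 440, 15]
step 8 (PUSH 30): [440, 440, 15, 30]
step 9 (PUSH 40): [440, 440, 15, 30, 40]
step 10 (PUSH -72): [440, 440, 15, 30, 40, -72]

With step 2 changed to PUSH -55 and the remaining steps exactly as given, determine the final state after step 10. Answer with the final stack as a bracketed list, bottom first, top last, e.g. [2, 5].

[-440, -440, 15, 30, 40, -72]

(re-executing from step 2 with the substitution; state before step 2: [4])
step 2 (PUSH -55): [4, -55]
step 3 (DUP): [4, -55, -55]
step 4 (ADD): [4, -110]
step 5 (MUL): [-440]
step 6 (DUP): [-440, -440]
step 7 (PUSH 15): [-440, -440, 15]
step 8 (PUSH 30): [-440, -440, 15, 30]
step 9 (PUSH 40): [-440, -440, 15, 30, 40]
step 10 (PUSH -72): [-440, -440, 15, 30, 40, -72]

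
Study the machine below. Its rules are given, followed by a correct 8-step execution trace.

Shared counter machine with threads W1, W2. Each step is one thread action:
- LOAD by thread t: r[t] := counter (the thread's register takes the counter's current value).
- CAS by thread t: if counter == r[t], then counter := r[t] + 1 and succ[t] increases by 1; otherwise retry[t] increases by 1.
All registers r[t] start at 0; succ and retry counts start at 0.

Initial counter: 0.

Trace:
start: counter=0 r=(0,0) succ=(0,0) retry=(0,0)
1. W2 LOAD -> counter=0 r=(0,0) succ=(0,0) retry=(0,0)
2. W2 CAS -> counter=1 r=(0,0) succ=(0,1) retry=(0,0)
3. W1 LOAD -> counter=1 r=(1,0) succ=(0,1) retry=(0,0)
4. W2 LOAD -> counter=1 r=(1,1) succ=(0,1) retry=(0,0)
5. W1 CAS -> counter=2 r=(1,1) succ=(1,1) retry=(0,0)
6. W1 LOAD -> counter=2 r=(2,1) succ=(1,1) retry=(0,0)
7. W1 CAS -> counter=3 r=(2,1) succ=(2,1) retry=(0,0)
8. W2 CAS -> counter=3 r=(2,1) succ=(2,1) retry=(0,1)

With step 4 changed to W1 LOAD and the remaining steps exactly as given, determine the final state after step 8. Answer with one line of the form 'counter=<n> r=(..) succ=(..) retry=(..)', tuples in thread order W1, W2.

counter=3 r=(2,0) succ=(2,1) retry=(0,1)

(re-executing from step 4 with the substitution; state before step 4: counter=1 r=(1,0) succ=(0,1) retry=(0,0))
4. W1 LOAD -> counter=1 r=(1,0) succ=(0,1) retry=(0,0)
5. W1 CAS -> counter=2 r=(1,0) succ=(1,1) retry=(0,0)
6. W1 LOAD -> counter=2 r=(2,0) succ=(1,1) retry=(0,0)
7. W1 CAS -> counter=3 r=(2,0) succ=(2,1) retry=(0,0)
8. W2 CAS -> counter=3 r=(2,0) succ=(2,1) retry=(0,1)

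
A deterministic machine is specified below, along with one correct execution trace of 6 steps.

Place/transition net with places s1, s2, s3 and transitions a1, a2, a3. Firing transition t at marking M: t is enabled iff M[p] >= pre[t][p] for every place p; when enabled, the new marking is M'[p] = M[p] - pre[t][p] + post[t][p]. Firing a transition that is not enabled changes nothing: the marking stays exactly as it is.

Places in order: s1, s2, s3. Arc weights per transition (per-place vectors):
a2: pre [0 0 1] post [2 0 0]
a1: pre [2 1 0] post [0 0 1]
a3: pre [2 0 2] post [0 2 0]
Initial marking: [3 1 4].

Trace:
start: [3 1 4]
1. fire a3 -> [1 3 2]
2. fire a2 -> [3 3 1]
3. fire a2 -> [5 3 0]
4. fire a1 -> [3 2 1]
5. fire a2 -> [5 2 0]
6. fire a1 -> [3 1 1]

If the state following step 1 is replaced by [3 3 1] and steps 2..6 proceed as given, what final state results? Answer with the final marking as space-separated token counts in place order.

3 1 1

state after step 1 := [3 3 1]
2. fire a2 -> [5 3 0]
3. fire a2 -> [5 3 0]
4. fire a1 -> [3 2 1]
5. fire a2 -> [5 2 0]
6. fire a1 -> [3 1 1]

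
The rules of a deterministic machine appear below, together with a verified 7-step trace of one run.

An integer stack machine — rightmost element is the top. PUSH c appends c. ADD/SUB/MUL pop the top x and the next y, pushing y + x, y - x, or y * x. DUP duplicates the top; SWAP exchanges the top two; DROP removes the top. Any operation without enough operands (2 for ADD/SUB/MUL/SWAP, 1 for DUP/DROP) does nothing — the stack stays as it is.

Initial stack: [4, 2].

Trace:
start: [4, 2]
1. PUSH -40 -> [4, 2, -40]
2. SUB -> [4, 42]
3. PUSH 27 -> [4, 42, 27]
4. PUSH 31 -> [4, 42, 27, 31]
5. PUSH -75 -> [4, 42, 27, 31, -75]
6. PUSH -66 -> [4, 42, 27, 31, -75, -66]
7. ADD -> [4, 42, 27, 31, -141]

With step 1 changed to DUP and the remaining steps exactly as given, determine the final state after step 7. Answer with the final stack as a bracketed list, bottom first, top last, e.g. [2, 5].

(re-executing from step 1 with the substitution; state before step 1: [4, 2])
1. DUP -> [4, 2, 2]
2. SUB -> [4, 0]
3. PUSH 27 -> [4, 0, 27]
4. PUSH 31 -> [4, 0, 27, 31]
5. PUSH -75 -> [4, 0, 27, 31, -75]
6. PUSH -66 -> [4, 0, 27, 31, -75, -66]
7. ADD -> [4, 0, 27, 31, -141]

[4, 0, 27, 31, -141]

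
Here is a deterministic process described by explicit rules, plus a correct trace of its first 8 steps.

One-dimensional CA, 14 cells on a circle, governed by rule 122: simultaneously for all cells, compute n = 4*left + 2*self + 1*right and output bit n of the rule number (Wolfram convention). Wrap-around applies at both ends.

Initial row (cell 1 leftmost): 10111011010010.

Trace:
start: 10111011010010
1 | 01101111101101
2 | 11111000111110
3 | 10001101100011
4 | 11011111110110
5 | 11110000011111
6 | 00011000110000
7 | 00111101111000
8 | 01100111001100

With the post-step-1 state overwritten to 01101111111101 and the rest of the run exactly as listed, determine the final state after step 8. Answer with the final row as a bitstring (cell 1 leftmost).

11111111111111

state after step 1 := 01101111111101
2 | 11111000000110
3 | 10001100001111
4 | 11011110011000
5 | 11110011111101
6 | 00011110000111
7 | 10110011001101
8 | 11111111111111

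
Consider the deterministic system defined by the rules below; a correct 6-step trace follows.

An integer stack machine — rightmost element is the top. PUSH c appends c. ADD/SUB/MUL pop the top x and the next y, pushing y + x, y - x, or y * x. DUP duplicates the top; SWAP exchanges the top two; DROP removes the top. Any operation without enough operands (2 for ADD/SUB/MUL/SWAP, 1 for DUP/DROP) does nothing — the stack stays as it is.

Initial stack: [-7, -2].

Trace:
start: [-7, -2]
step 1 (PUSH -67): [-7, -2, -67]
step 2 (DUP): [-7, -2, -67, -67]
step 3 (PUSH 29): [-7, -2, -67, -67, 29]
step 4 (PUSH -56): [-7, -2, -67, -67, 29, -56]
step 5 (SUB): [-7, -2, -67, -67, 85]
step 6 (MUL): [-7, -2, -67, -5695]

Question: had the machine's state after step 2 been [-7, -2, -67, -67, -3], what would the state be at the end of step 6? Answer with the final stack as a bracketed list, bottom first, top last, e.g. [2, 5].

state after step 2 := [-7, -2, -67, -67, -3]
step 3 (PUSH 29): [-7, -2, -67, -67, -3, 29]
step 4 (PUSH -56): [-7, -2, -67, -67, -3, 29, -56]
step 5 (SUB): [-7, -2, -67, -67, -3, 85]
step 6 (MUL): [-7, -2, -67, -67, -255]

[-7, -2, -67, -67, -255]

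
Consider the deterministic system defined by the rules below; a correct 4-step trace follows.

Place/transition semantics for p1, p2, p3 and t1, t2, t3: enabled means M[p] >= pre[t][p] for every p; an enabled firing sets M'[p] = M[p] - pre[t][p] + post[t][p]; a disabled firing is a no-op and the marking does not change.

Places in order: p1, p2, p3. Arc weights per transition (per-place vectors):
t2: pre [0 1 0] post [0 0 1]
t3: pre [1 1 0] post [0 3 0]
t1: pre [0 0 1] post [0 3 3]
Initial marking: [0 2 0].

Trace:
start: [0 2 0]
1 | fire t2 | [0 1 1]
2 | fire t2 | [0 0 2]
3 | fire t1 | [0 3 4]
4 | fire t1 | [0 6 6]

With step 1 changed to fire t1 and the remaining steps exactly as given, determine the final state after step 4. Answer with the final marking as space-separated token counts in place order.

(re-executing from step 1 with the substitution; state before step 1: [0 2 0])
1 | fire t1 | [0 2 0]
2 | fire t2 | [0 1 1]
3 | fire t1 | [0 4 3]
4 | fire t1 | [0 7 5]

0 7 5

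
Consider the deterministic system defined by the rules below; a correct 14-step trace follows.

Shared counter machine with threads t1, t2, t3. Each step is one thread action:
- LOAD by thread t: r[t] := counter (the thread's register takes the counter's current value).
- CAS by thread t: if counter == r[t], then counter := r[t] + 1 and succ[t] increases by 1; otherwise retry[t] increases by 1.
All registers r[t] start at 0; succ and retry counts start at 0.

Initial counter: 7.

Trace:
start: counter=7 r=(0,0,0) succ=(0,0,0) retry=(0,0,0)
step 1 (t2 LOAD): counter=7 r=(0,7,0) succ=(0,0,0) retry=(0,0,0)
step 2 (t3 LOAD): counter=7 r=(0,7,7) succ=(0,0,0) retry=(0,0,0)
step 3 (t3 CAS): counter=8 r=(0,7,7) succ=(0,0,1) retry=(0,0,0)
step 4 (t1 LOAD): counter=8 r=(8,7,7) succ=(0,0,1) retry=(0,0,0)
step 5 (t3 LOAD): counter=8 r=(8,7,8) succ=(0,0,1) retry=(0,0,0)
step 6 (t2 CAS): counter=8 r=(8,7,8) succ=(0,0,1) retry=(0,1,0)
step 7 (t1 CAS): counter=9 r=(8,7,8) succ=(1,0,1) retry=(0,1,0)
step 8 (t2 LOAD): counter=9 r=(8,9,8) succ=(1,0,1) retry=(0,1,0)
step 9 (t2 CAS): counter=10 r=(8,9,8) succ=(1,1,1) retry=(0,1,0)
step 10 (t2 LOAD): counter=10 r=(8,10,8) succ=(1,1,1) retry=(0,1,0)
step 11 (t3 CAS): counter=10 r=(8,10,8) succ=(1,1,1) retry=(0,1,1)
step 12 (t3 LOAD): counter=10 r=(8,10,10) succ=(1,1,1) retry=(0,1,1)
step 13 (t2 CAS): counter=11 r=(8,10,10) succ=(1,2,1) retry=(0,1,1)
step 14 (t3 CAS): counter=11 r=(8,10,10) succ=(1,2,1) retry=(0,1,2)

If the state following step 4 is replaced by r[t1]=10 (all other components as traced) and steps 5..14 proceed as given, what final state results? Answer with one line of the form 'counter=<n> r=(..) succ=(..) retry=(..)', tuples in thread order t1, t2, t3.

state after step 4 := counter=8 r=(10,7,7) succ=(0,0,1) retry=(0,0,0)
step 5 (t3 LOAD): counter=8 r=(10,7,8) succ=(0,0,1) retry=(0,0,0)
step 6 (t2 CAS): counter=8 r=(10,7,8) succ=(0,0,1) retry=(0,1,0)
step 7 (t1 CAS): counter=8 r=(10,7,8) succ=(0,0,1) retry=(1,1,0)
step 8 (t2 LOAD): counter=8 r=(10,8,8) succ=(0,0,1) retry=(1,1,0)
step 9 (t2 CAS): counter=9 r=(10,8,8) succ=(0,1,1) retry=(1,1,0)
step 10 (t2 LOAD): counter=9 r=(10,9,8) succ=(0,1,1) retry=(1,1,0)
step 11 (t3 CAS): counter=9 r=(10,9,8) succ=(0,1,1) retry=(1,1,1)
step 12 (t3 LOAD): counter=9 r=(10,9,9) succ=(0,1,1) retry=(1,1,1)
step 13 (t2 CAS): counter=10 r=(10,9,9) succ=(0,2,1) retry=(1,1,1)
step 14 (t3 CAS): counter=10 r=(10,9,9) succ=(0,2,1) retry=(1,1,2)

counter=10 r=(10,9,9) succ=(0,2,1) retry=(1,1,2)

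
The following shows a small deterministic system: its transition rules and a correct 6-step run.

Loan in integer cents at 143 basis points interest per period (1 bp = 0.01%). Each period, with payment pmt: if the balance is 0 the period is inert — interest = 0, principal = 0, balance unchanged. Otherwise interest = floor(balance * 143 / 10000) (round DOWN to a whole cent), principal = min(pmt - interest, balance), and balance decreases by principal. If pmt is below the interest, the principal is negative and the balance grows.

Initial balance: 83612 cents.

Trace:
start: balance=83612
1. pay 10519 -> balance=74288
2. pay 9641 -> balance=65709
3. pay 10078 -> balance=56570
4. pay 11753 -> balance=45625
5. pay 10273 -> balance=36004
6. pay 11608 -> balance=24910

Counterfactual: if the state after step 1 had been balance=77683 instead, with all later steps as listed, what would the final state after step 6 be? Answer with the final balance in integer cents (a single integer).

state after step 1 := balance=77683
2. pay 9641 -> balance=69152
3. pay 10078 -> balance=60062
4. pay 11753 -> balance=49167
5. pay 10273 -> balance=39597
6. pay 11608 -> balance=28555

28555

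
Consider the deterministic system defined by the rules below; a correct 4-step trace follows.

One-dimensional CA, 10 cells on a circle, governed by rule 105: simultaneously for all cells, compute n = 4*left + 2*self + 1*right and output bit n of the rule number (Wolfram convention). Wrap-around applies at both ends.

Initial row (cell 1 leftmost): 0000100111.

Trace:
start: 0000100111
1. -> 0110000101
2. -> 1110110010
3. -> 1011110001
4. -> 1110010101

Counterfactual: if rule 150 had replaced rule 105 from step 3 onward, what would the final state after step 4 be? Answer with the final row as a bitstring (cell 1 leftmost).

1110010101

(re-executing steps 3..4 under rule 150; state before step 3: 1110110010)
3. -> 0100001110
4. -> 1110010101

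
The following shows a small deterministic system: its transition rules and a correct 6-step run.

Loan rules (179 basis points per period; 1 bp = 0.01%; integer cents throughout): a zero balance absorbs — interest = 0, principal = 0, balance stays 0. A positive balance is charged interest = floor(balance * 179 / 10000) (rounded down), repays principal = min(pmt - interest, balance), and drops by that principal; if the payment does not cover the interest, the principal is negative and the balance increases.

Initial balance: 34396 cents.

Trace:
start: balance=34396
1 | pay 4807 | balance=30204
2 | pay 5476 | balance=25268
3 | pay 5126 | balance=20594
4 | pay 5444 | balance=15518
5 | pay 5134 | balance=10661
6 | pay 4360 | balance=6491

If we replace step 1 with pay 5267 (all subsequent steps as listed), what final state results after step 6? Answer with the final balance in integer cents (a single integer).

5990

(re-executing from step 1 with the substitution; state before step 1: balance=34396)
1 | pay 5267 | balance=29744
2 | pay 5476 | balance=24800
3 | pay 5126 | balance=20117
4 | pay 5444 | balance=15033
5 | pay 5134 | balance=10168
6 | pay 4360 | balance=5990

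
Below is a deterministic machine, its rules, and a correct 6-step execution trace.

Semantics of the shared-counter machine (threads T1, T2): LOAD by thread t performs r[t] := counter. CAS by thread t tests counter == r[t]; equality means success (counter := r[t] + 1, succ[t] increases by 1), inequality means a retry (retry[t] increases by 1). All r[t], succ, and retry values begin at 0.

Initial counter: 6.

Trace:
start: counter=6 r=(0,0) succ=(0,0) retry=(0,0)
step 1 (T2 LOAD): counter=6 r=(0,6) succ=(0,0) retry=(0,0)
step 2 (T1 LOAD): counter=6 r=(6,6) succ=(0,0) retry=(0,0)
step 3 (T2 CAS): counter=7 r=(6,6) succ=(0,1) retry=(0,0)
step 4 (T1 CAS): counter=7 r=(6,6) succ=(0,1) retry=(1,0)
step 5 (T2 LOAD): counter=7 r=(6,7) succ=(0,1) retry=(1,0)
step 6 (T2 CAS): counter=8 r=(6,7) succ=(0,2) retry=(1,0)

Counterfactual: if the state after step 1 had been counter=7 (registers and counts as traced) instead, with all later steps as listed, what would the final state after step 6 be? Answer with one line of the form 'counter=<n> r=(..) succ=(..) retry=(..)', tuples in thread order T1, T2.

state after step 1 := counter=7 r=(0,6) succ=(0,0) retry=(0,0)
step 2 (T1 LOAD): counter=7 r=(7,6) succ=(0,0) retry=(0,0)
step 3 (T2 CAS): counter=7 r=(7,6) succ=(0,0) retry=(0,1)
step 4 (T1 CAS): counter=8 r=(7,6) succ=(1,0) retry=(0,1)
step 5 (T2 LOAD): counter=8 r=(7,8) succ=(1,0) retry=(0,1)
step 6 (T2 CAS): counter=9 r=(7,8) succ=(1,1) retry=(0,1)

counter=9 r=(7,8) succ=(1,1) retry=(0,1)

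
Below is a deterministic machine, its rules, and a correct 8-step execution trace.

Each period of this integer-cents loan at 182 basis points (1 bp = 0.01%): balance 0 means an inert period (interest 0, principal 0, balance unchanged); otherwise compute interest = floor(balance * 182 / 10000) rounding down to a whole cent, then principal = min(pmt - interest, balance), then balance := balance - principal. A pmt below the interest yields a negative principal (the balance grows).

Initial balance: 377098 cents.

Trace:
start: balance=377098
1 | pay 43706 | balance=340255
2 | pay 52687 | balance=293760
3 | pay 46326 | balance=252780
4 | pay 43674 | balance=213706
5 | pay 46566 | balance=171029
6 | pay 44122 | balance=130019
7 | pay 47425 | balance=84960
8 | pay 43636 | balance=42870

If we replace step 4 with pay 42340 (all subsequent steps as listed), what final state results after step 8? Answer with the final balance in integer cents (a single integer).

(re-executing from step 4 with the substitution; state before step 4: balance=252780)
4 | pay 42340 | balance=215040
5 | pay 46566 | balance=172387
6 | pay 44122 | balance=131402
7 | pay 47425 | balance=86368
8 | pay 43636 | balance=44303

44303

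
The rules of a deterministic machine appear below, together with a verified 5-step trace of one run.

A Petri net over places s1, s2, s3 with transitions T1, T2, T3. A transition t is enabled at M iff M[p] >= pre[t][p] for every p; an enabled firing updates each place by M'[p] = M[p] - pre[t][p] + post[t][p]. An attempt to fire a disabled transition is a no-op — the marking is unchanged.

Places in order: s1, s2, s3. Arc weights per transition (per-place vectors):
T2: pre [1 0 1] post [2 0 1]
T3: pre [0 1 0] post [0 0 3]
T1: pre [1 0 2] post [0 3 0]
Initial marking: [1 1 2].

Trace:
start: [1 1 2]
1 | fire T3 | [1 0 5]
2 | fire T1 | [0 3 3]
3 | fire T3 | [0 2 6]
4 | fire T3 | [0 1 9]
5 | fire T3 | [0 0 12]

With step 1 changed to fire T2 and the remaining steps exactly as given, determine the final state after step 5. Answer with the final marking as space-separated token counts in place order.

(re-executing from step 1 with the substitution; state before step 1: [1 1 2])
1 | fire T2 | [2 1 2]
2 | fire T1 | [1 4 0]
3 | fire T3 | [1 3 3]
4 | fire T3 | [1 2 6]
5 | fire T3 | [1 1 9]

1 1 9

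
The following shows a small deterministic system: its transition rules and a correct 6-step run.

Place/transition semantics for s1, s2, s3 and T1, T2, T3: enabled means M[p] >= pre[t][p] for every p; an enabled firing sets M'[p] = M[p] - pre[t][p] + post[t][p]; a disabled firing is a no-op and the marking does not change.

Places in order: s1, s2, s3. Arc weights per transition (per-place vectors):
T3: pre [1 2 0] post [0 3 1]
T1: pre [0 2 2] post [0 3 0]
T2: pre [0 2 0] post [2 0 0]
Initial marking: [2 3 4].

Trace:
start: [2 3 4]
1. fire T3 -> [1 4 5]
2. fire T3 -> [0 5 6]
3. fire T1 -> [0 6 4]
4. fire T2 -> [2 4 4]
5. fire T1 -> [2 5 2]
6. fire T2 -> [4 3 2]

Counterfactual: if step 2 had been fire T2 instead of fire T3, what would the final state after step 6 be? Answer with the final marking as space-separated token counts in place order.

5 1 3

(re-executing from step 2 with the substitution; state before step 2: [1 4 5])
2. fire T2 -> [3 2 5]
3. fire T1 -> [3 3 3]
4. fire T2 -> [5 1 3]
5. fire T1 -> [5 1 3]
6. fire T2 -> [5 1 3]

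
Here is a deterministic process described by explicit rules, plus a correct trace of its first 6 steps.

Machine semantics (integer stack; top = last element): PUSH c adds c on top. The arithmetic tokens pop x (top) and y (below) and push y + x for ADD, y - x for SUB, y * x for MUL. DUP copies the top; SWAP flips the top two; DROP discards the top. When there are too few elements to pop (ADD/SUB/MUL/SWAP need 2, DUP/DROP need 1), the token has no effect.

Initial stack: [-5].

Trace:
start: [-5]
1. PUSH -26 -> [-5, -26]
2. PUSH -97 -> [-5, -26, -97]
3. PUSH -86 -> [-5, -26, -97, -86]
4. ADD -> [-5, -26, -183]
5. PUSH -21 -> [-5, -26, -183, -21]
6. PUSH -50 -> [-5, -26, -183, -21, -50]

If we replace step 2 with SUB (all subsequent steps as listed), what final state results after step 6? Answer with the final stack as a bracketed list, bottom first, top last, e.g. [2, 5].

(re-executing from step 2 with the substitution; state before step 2: [-5, -26])
2. SUB -> [21]
3. PUSH -86 -> [21, -86]
4. ADD -> [-65]
5. PUSH -21 -> [-65, -21]
6. PUSH -50 -> [-65, -21, -50]

[-65, -21, -50]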